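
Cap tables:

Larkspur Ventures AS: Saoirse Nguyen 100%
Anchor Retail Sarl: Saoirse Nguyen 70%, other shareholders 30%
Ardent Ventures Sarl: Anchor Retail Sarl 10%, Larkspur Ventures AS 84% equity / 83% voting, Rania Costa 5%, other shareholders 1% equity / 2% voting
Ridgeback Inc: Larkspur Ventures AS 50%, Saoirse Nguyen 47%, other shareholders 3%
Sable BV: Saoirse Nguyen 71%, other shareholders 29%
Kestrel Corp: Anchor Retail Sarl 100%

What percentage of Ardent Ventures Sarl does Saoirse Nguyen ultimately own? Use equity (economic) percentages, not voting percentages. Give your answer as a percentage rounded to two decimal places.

91.00%

Saoirse reaches Ardent along 2 paths.
Via Anchor: 70% × 10% = 7%.
Via Larkspur: 100% × 84% = 84%.
Total: 7% + 84% = 91%.
Rounded: 91.00%.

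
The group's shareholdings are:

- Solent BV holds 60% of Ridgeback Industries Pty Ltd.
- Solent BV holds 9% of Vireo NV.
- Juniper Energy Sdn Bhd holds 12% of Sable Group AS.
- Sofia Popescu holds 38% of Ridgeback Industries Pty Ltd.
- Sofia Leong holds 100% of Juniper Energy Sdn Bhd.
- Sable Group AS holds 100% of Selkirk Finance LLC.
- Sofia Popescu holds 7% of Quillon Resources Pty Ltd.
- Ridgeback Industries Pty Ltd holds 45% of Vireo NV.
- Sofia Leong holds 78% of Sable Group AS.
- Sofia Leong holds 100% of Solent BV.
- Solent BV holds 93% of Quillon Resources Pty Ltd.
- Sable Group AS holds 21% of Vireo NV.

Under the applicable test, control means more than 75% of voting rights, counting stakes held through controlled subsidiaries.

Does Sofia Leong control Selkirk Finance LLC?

Sofia Leong holds 100% of Juniper, so Sofia Leong controls Juniper.
Sofia Leong and Juniper together hold 78% + 12% = 90% of Sable, so Sofia Leong controls Sable.
Sable holds 100% of Selkirk, so Sofia Leong controls Selkirk.

Yes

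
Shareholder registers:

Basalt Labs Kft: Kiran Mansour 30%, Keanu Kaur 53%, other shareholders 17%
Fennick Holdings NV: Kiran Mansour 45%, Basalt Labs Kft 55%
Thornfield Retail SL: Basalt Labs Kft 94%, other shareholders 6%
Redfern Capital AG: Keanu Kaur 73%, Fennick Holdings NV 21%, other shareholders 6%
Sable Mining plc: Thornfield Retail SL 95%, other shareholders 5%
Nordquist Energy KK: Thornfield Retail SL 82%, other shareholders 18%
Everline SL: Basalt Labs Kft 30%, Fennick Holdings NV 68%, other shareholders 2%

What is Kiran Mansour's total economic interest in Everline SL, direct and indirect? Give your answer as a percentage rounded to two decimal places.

50.82%

Kiran reaches Everline along 3 paths.
Via Basalt: 30% × 30% = 9%.
Via Fennick: 45% × 68% = 30.6%.
Via Basalt → Fennick: 30% × 55% × 68% = 11.22%.
Total: 9% + 30.6% + 11.22% = 50.82%.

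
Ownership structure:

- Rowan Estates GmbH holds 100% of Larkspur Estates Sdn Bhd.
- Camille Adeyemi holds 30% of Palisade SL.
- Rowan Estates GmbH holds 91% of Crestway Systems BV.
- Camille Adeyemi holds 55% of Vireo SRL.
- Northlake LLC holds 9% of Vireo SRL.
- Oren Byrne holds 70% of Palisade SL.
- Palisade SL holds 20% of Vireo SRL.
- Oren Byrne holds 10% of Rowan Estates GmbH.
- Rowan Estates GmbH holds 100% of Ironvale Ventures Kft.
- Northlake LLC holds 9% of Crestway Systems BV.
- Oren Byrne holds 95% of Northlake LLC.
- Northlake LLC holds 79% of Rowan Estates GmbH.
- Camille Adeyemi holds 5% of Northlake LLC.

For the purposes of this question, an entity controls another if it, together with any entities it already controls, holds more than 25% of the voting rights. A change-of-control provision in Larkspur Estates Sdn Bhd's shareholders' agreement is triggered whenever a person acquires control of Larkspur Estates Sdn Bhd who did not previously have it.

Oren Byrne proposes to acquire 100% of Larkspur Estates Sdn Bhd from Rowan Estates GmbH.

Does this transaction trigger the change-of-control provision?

The purchase adds only to Oren's holdings (Rowan's stake shrinks), so Oren is the only person who could newly come to control Larkspur.
Oren holds 95% of Northlake, so Oren controls Northlake.
Northlake and Oren together hold 79% + 10% = 89% of Rowan, so Oren controls Rowan.
Rowan holds 100% of Larkspur, so Oren controls Larkspur.
So Oren already controls Larkspur before the transaction.
After the purchase, Oren holds 100% of Larkspur directly, and Rowan's stake falls to 0%.
Oren controlled Larkspur already, so this is not a new person acquiring control; every other person's position is unchanged or reduced.
No new person acquires control, so the clause is not triggered.

No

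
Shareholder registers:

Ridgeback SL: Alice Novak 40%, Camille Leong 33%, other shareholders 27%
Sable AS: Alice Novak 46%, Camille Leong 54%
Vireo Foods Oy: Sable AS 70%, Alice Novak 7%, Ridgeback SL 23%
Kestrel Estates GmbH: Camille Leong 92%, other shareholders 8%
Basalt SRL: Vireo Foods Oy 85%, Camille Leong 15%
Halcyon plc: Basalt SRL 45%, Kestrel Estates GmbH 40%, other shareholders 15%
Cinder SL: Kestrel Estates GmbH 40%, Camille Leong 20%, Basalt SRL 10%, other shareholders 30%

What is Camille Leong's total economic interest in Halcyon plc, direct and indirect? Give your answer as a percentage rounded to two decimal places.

60.91%

Camille reaches Halcyon along 4 paths.
Via Sable → Vireo → Basalt: 54% × 70% × 85% × 45% = 14.4585%.
Via Ridgeback → Vireo → Basalt: 33% × 23% × 85% × 45% = 2.903175%.
Via Basalt: 15% × 45% = 6.75%.
Via Kestrel: 92% × 40% = 36.8%.
Total: 14.4585% + 2.903175% + 6.75% + 36.8% = 60.911675%.
Rounded: 60.91%.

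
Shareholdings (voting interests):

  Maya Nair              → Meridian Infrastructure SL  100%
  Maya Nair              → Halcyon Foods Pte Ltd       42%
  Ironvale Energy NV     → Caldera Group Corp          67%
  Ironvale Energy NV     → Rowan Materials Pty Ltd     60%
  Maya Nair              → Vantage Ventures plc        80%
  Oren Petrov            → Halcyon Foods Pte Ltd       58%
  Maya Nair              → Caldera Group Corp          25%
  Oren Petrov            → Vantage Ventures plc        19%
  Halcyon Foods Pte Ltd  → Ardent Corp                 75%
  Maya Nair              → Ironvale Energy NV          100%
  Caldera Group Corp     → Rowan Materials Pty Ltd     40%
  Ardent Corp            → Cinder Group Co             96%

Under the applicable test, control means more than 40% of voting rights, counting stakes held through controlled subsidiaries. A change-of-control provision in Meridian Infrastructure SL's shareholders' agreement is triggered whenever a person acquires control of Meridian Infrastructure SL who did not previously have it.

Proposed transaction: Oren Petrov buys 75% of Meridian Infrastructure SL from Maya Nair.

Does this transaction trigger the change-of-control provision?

Yes

The purchase adds only to Oren's holdings (Maya's stake shrinks), so Oren is the only person who could newly come to control Meridian.
Oren holds 58% of Halcyon, so Oren controls Halcyon.
Halcyon holds 75% of Ardent, so Oren controls Ardent.
Ardent holds 96% of Cinder, so Oren controls Cinder.
Neither Oren nor any entity Oren controls holds any voting interest in Meridian.
So before the transaction, Oren does not control Meridian.
After the purchase, Oren holds 75% of Meridian directly, and Maya's stake falls to 25%.
Oren holds 75% of Meridian, so Oren controls Meridian.
Oren did not control Meridian before and does after, so the clause is triggered.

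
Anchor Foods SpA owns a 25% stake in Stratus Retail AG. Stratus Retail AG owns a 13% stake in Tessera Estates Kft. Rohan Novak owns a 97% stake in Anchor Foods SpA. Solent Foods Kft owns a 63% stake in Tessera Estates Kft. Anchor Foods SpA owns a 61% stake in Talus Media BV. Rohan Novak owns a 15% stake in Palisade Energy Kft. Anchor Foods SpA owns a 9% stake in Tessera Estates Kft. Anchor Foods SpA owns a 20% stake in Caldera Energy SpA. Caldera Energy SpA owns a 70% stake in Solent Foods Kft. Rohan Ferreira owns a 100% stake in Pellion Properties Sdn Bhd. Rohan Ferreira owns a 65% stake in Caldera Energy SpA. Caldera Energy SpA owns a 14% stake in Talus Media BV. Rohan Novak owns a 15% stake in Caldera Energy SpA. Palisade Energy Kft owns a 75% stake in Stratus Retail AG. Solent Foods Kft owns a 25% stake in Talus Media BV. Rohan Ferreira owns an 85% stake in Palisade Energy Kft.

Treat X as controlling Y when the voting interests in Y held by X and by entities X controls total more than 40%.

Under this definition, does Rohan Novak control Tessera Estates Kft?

No

Rohan Novak holds 97% of Anchor, so Rohan Novak controls Anchor.
Anchor holds 61% of Talus, so Rohan Novak controls Talus.
In Tessera, Rohan Novak's side holds only 9%, not > 40%.
So Rohan Novak does not control Tessera.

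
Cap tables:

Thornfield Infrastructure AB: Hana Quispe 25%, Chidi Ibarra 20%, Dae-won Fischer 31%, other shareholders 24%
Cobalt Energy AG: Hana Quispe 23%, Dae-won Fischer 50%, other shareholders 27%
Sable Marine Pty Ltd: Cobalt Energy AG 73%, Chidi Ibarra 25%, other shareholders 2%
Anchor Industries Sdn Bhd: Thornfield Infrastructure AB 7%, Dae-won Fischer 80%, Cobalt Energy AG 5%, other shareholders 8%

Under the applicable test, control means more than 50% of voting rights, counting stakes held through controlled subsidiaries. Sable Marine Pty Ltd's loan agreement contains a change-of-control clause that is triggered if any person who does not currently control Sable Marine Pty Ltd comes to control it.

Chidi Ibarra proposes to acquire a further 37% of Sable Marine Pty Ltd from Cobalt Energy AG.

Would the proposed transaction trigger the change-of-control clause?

The purchase adds only to Chidi's holdings (Cobalt's stake shrinks), so Chidi is the only person who could newly come to control Sable.
Chidi's largest direct stake is 25% in Sable, which does not meet the threshold, so Chidi controls no company.
In Sable, Chidi's side holds only 25%, not > 50%.
So before the transaction, Chidi does not control Sable.
After the purchase, Chidi's direct stake in Sable rises to 25% + 37% = 62%, and Cobalt's stake falls to 36%.
Chidi holds 62% of Sable, so Chidi controls Sable.
Chidi did not control Sable before and does after, so the clause is triggered.

Yes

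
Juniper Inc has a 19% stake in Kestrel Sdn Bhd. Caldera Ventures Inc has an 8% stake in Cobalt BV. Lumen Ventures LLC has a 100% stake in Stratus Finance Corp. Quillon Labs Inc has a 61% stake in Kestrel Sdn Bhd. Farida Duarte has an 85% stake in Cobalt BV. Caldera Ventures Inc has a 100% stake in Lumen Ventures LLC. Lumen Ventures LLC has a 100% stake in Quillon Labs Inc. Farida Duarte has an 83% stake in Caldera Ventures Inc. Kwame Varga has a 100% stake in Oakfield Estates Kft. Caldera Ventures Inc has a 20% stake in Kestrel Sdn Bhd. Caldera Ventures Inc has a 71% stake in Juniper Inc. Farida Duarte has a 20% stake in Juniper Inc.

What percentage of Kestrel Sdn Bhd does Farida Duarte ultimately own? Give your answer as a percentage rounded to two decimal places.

Farida reaches Kestrel along 4 paths.
Via Juniper: 20% × 19% = 3.8%.
Via Caldera → Juniper: 83% × 71% × 19% = 11.1967%.
Via Caldera: 83% × 20% = 16.6%.
Via Caldera → Lumen → Quillon: 83% × 100% × 100% × 61% = 50.63%.
Total: 3.8% + 11.1967% + 16.6% + 50.63% = 82.2267%.
Rounded: 82.23%.

82.23%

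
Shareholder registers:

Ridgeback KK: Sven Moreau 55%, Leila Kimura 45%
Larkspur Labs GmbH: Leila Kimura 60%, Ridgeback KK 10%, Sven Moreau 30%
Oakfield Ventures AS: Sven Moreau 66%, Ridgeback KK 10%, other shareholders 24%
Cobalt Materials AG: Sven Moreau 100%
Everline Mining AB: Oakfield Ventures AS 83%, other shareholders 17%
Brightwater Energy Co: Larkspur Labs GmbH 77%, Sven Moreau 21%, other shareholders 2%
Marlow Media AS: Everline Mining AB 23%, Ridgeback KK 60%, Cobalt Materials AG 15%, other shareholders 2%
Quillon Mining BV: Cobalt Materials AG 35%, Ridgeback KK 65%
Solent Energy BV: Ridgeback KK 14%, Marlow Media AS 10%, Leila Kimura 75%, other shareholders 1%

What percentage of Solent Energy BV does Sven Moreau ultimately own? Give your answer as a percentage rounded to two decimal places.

Sven reaches Solent along 5 paths.
Via Ridgeback: 55% × 14% = 7.7%.
Via Oakfield → Everline → Marlow: 66% × 83% × 23% × 10% = 1.25994%.
Via Ridgeback → Oakfield → Everline → Marlow: 55% × 10% × 83% × 23% × 10% = 0.104995%.
Via Ridgeback → Marlow: 55% × 60% × 10% = 3.3%.
Via Cobalt → Marlow: 100% × 15% × 10% = 1.5%.
Total: 7.7% + 1.25994% + 0.104995% + 3.3% + 1.5% = 13.864935%.
Rounded: 13.86%.

13.86%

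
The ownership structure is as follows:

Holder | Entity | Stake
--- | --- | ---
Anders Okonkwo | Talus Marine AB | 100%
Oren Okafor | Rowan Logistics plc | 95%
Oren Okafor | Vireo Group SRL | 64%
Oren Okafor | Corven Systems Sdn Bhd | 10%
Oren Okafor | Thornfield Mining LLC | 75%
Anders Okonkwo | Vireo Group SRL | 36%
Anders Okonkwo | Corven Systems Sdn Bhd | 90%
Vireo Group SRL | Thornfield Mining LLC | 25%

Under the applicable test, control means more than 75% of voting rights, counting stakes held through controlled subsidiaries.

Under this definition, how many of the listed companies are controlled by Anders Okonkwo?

Anders holds 100% of Talus, so Anders controls Talus.
Anders holds 90% of Corven, so Anders controls Corven.
No other company's threshold is met.
Anders controls 2 companies.

2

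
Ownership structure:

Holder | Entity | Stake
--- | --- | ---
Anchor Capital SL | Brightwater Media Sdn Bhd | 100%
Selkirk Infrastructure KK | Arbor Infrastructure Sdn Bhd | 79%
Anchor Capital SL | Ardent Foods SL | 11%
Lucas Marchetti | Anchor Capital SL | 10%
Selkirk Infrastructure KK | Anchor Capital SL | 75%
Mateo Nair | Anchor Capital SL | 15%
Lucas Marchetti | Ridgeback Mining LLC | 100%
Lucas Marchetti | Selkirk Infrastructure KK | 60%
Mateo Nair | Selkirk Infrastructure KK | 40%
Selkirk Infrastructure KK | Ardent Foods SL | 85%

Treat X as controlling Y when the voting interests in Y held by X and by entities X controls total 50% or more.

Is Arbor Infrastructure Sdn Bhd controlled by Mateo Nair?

Mateo's largest direct stake is 40% in Selkirk, which does not meet the threshold, so Mateo controls no company.
Neither Mateo nor any entity Mateo controls holds any voting interest in Arbor.
So Mateo does not control Arbor.

No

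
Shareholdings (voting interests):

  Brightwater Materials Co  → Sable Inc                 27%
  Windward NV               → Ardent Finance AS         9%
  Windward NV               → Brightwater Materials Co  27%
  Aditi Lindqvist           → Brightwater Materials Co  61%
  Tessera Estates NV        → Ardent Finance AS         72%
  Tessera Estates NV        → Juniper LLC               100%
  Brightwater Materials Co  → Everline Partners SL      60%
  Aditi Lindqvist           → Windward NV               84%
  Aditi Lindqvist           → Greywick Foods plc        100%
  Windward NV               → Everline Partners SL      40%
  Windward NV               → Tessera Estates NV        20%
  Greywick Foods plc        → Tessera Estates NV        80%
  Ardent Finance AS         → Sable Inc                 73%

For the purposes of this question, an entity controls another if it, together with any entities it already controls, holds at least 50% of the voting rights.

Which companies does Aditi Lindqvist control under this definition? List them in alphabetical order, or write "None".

Aditi holds 84% of Windward, so Aditi controls Windward.
Aditi holds 100% of Greywick, so Aditi controls Greywick.
Aditi and Windward together hold 61% + 27% = 88% of Brightwater, so Aditi controls Brightwater.
Windward and Greywick together hold 20% + 80% = 100% of Tessera, so Aditi controls Tessera.
Windward and Brightwater together hold 40% + 60% = 100% of Everline, so Aditi controls Everline.
Windward and Tessera together hold 9% + 72% = 81% of Ardent, so Aditi controls Ardent.
Tessera holds 100% of Juniper, so Aditi controls Juniper.
Ardent and Brightwater together hold 73% + 27% = 100% of Sable, so Aditi controls Sable.

Ardent Finance AS, Brightwater Materials Co, Everline Partners SL, Greywick Foods plc, Juniper LLC, Sable Inc, Tessera Estates NV, Windward NV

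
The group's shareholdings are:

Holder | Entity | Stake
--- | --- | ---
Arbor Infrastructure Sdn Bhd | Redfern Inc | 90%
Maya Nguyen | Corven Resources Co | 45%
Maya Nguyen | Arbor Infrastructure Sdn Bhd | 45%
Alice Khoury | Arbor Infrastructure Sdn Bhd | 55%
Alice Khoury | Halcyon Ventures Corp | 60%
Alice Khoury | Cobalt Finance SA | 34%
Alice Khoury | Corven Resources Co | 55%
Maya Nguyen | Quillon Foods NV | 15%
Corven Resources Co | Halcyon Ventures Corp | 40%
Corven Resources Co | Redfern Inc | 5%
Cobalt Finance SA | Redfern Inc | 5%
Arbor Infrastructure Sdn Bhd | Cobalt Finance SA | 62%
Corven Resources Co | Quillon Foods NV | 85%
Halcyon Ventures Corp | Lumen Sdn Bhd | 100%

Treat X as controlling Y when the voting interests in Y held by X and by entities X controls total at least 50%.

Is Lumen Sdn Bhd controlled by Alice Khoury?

Yes

Alice holds 55% of Corven, so Alice controls Corven.
Alice and Corven together hold 60% + 40% = 100% of Halcyon, so Alice controls Halcyon.
Halcyon holds 100% of Lumen, so Alice controls Lumen.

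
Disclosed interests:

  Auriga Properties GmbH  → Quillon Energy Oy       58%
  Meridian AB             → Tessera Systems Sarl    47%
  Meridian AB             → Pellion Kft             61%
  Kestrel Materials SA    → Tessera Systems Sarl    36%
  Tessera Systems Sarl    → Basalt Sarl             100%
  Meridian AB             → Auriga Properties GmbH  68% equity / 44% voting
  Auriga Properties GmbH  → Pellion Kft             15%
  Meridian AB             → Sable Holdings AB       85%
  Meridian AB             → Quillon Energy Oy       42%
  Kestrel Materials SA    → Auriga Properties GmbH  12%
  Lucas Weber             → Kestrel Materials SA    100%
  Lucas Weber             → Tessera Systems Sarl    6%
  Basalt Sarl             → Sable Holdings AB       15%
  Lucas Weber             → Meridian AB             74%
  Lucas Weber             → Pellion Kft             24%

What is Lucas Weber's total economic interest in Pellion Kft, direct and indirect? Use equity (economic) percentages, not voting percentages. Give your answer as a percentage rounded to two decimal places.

Lucas reaches Pellion along 4 paths.
Direct stake: 24% = 24%.
Via Kestrel → Auriga: 100% × 12% × 15% = 1.8%.
Via Meridian → Auriga: 74% × 68% × 15% = 7.548%.
Via Meridian: 74% × 61% = 45.14%.
Total: 24% + 1.8% + 7.548% + 45.14% = 78.488%.
Rounded: 78.49%.

78.49%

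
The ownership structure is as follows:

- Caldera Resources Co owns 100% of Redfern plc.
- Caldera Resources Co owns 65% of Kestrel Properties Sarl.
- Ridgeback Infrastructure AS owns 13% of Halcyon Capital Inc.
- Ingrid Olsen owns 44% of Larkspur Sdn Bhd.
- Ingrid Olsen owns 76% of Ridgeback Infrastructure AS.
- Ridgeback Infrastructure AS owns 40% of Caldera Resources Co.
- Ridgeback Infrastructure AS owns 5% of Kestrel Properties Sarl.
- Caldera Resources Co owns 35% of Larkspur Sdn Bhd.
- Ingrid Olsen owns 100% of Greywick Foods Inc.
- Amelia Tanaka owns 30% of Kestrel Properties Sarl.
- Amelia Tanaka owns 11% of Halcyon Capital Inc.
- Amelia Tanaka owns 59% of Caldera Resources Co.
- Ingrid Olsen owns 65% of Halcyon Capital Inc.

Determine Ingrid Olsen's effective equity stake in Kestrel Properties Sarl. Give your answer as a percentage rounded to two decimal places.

Ingrid reaches Kestrel along 2 paths.
Via Ridgeback: 76% × 5% = 3.8%.
Via Ridgeback → Caldera: 76% × 40% × 65% = 19.76%.
Total: 3.8% + 19.76% = 23.56%.

23.56%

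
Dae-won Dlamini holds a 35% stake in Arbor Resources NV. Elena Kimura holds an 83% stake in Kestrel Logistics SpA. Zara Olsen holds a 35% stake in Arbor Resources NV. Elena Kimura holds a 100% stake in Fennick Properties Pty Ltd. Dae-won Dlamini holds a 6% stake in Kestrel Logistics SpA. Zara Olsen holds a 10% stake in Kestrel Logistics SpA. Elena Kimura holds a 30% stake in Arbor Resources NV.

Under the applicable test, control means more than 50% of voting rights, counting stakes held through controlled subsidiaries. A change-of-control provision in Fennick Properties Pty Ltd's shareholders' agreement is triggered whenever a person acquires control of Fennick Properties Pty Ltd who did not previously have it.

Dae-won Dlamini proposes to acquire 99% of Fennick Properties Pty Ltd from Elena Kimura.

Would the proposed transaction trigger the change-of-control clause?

The purchase adds only to Dae-won's holdings (Elena's stake shrinks), so Dae-won is the only person who could newly come to control Fennick.
Dae-won's largest direct stake is 35% in Arbor, which does not meet the threshold, so Dae-won controls no company.
Neither Dae-won nor any entity Dae-won controls holds any voting interest in Fennick.
So before the transaction, Dae-won does not control Fennick.
After the purchase, Dae-won holds 99% of Fennick directly, and Elena's stake falls to 1%.
Dae-won holds 99% of Fennick, so Dae-won controls Fennick.
Dae-won did not control Fennick before and does after, so the clause is triggered.

Yes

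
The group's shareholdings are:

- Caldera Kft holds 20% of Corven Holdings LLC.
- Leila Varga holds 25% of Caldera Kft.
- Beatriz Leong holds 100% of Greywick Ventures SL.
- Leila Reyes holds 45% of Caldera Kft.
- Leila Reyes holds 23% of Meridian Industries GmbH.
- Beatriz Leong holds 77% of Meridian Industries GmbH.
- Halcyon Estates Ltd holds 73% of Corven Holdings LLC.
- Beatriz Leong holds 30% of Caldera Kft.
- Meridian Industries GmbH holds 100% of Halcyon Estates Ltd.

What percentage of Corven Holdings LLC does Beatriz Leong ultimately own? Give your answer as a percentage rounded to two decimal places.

62.21%

Beatriz reaches Corven along 2 paths.
Via Meridian → Halcyon: 77% × 100% × 73% = 56.21%.
Via Caldera: 30% × 20% = 6%.
Total: 56.21% + 6% = 62.21%.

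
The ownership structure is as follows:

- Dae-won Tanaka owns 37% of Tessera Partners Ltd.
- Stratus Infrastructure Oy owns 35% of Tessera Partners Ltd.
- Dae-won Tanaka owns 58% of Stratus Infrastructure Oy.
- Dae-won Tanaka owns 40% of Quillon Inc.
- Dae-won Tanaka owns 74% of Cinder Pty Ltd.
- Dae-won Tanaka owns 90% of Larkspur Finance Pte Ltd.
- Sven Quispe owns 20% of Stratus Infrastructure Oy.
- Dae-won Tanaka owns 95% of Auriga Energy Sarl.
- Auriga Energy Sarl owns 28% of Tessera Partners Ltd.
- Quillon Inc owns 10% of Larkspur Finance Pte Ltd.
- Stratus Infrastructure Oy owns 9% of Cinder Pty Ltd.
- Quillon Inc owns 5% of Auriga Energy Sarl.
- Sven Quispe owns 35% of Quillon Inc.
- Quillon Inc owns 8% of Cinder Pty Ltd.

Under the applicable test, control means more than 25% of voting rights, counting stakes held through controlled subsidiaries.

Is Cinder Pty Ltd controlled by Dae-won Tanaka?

Yes

Dae-won holds 58% of Stratus, so Dae-won controls Stratus.
Dae-won holds 40% of Quillon, so Dae-won controls Quillon.
Dae-won and Quillon and Stratus together hold 74% + 8% + 9% = 91% of Cinder, so Dae-won controls Cinder.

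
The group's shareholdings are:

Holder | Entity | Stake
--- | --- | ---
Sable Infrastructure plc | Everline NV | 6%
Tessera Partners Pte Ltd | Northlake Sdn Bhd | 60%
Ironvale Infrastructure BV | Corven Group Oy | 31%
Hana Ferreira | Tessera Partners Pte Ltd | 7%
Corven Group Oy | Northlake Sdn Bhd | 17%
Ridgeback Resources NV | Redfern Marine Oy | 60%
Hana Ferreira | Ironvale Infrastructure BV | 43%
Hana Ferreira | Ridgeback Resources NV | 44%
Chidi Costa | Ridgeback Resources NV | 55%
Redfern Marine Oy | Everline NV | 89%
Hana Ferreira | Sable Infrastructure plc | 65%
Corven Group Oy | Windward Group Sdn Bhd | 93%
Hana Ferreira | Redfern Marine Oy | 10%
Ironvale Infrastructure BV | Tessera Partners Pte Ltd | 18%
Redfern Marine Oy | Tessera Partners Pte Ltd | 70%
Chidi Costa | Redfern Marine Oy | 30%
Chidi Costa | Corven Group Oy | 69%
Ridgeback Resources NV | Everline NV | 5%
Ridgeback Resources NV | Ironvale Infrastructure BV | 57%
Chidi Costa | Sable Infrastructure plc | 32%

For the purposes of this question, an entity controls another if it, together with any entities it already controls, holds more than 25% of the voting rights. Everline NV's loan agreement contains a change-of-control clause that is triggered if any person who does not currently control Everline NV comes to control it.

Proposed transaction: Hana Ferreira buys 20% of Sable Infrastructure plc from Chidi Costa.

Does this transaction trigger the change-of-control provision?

The purchase adds only to Hana's holdings (Chidi's stake shrinks), so Hana is the only person who could newly come to control Everline.
Hana holds 44% of Ridgeback, so Hana controls Ridgeback.
Ridgeback and Hana together hold 60% + 10% = 70% of Redfern, so Hana controls Redfern.
Hana holds 65% of Sable, so Hana controls Sable.
Ridgeback and Redfern and Sable together hold 5% + 89% + 6% = 100% of Everline, so Hana controls Everline.
So Hana already controls Everline before the transaction.
After the purchase, Hana's direct stake in Sable rises to 65% + 20% = 85%, and Chidi's stake falls to 12%.
Hana controlled Everline already, so this is not a new person acquiring control; every other person's position is unchanged or reduced.
No new person acquires control, so the clause is not triggered.

No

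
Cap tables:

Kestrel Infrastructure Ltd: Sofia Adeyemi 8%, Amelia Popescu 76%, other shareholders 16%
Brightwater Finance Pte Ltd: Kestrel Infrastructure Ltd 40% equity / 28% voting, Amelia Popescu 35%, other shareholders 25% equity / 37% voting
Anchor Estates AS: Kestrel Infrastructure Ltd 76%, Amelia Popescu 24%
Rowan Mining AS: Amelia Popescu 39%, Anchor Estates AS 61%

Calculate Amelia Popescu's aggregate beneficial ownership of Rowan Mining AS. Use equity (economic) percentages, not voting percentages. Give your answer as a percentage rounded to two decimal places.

Amelia reaches Rowan along 3 paths.
Direct stake: 39% = 39%.
Via Kestrel → Anchor: 76% × 76% × 61% = 35.2336%.
Via Anchor: 24% × 61% = 14.64%.
Total: 39% + 35.2336% + 14.64% = 88.8736%.
Rounded: 88.87%.

88.87%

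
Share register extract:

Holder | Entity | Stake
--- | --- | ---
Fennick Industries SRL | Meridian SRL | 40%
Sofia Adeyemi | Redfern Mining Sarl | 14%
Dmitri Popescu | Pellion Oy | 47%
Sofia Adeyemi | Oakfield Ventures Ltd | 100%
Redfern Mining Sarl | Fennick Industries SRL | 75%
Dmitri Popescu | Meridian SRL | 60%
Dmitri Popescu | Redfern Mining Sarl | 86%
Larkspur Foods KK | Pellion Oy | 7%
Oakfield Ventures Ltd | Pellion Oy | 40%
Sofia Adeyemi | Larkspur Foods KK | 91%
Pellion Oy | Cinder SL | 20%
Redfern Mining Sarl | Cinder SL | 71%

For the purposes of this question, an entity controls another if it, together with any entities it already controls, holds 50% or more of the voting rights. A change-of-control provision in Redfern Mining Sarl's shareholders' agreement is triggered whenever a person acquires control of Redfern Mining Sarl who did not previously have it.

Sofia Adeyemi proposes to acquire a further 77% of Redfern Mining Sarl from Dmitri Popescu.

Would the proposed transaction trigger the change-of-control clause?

Yes

The purchase adds only to Sofia's holdings (Dmitri's stake shrinks), so Sofia is the only person who could newly come to control Redfern.
Sofia holds 100% of Oakfield, so Sofia controls Oakfield.
Sofia holds 91% of Larkspur, so Sofia controls Larkspur.
In Redfern, Sofia's side holds only 14%, not ≥ 50%.
So before the transaction, Sofia does not control Redfern.
After the purchase, Sofia's direct stake in Redfern rises to 14% + 77% = 91%, and Dmitri's stake falls to 9%.
Sofia holds 91% of Redfern, so Sofia controls Redfern.
Sofia did not control Redfern before and does after, so the clause is triggered.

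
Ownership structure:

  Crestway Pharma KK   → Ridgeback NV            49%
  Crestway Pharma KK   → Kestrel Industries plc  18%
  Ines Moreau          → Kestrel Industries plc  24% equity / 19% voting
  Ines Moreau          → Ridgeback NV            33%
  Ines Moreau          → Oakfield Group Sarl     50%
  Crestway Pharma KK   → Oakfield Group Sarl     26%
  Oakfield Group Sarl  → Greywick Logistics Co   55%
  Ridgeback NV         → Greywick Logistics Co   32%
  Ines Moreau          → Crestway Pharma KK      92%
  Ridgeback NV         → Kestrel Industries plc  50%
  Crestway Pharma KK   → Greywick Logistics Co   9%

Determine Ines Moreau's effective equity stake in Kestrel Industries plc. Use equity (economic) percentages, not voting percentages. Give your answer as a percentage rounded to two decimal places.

79.60%

Ines reaches Kestrel along 4 paths.
Via Ridgeback: 33% × 50% = 16.5%.
Via Crestway → Ridgeback: 92% × 49% × 50% = 22.54%.
Via Crestway: 92% × 18% = 16.56%.
Direct stake: 24% = 24%.
Total: 16.5% + 22.54% + 16.56% + 24% = 79.6%.
Rounded: 79.60%.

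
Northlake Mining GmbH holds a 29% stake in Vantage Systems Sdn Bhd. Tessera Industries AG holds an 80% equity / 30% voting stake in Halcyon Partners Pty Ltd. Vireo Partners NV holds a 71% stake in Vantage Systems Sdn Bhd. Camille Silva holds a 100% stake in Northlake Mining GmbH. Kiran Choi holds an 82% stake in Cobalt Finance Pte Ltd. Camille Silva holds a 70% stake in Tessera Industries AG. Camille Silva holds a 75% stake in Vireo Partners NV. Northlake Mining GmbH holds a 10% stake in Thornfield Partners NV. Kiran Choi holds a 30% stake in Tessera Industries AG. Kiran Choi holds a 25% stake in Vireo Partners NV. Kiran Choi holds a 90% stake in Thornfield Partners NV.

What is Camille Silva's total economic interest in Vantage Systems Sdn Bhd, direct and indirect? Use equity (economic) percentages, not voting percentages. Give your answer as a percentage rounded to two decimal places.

Camille reaches Vantage along 2 paths.
Via Vireo: 75% × 71% = 53.25%.
Via Northlake: 100% × 29% = 29%.
Total: 53.25% + 29% = 82.25%.

82.25%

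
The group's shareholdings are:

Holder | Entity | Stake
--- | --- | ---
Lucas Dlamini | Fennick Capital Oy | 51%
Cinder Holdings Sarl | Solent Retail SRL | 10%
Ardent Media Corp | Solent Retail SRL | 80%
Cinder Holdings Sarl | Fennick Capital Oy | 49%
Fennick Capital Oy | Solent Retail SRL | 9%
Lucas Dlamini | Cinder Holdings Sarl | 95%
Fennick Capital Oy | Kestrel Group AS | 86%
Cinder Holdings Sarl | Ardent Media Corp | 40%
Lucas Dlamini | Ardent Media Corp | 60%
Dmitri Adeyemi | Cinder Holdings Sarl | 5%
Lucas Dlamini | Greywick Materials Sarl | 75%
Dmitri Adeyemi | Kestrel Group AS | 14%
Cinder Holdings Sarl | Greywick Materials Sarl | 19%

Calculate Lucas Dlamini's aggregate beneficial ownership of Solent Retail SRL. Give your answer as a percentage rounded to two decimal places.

96.68%

Lucas reaches Solent along 5 paths.
Via Cinder → Fennick: 95% × 49% × 9% = 4.1895%.
Via Fennick: 51% × 9% = 4.59%.
Via Cinder → Ardent: 95% × 40% × 80% = 30.4%.
Via Ardent: 60% × 80% = 48%.
Via Cinder: 95% × 10% = 9.5%.
Total: 4.1895% + 4.59% + 30.4% + 48% + 9.5% = 96.6795%.
Rounded: 96.68%.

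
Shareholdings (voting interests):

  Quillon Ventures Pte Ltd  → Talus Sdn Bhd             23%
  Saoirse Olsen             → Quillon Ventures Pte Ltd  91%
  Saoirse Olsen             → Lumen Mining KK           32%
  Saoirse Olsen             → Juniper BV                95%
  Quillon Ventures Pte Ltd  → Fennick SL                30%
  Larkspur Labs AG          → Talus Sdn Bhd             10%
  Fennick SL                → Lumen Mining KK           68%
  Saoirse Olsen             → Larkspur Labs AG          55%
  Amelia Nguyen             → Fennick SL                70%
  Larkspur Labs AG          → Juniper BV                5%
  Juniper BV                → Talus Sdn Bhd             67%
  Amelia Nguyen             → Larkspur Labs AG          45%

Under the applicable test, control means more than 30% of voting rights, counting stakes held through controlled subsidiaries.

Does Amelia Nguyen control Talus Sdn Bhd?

Amelia holds 45% of Larkspur, so Amelia controls Larkspur.
Amelia holds 70% of Fennick, so Amelia controls Fennick.
Fennick holds 68% of Lumen, so Amelia controls Lumen.
In Talus, Amelia's side holds only 10%, not > 30%.
So Amelia does not control Talus.

No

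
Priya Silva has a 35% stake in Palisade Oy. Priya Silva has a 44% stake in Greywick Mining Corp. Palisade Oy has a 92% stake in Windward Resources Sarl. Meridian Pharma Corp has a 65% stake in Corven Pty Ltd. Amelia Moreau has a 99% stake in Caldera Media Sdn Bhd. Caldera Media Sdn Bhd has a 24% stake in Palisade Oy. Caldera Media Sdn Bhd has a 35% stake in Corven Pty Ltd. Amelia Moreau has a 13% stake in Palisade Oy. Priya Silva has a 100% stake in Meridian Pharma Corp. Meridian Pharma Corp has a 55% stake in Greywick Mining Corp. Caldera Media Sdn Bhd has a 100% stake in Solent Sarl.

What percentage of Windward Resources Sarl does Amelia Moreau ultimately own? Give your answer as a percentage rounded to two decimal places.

33.82%

Amelia reaches Windward along 2 paths.
Via Palisade: 13% × 92% = 11.96%.
Via Caldera → Palisade: 99% × 24% × 92% = 21.8592%.
Total: 11.96% + 21.8592% = 33.8192%.
Rounded: 33.82%.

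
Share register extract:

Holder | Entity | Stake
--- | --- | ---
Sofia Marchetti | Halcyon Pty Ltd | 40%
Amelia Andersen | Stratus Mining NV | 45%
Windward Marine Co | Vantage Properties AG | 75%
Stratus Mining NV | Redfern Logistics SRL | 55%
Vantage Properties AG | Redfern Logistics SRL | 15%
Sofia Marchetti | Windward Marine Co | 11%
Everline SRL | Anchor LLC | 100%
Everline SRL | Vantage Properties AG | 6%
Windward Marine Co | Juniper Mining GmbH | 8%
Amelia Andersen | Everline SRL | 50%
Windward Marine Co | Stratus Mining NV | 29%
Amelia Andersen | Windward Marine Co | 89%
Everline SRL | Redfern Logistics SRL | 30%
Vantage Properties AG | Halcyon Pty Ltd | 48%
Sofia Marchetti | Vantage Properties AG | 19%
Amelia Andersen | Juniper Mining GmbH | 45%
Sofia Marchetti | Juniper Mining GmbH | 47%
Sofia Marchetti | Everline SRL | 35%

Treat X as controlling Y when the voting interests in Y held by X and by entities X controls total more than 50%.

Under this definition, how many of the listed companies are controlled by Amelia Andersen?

Amelia holds 89% of Windward, so Amelia controls Windward.
Amelia and Windward together hold 45% + 29% = 74% of Stratus, so Amelia controls Stratus.
Windward holds 75% of Vantage, so Amelia controls Vantage.
Amelia and Windward together hold 45% + 8% = 53% of Juniper, so Amelia controls Juniper.
Stratus and Vantage together hold 55% + 15% = 70% of Redfern, so Amelia controls Redfern.
No other company's threshold is met.
Amelia controls 5 companies.

5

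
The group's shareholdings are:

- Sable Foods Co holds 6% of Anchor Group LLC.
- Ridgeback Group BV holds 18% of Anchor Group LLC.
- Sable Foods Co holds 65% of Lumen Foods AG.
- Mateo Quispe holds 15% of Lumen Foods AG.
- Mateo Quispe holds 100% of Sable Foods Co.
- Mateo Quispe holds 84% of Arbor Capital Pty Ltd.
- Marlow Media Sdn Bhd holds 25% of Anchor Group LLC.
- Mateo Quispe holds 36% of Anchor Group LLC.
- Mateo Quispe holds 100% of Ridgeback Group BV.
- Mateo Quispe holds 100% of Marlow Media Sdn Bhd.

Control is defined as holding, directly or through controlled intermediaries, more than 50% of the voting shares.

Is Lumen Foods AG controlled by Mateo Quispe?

Yes

Mateo holds 100% of Sable, so Mateo controls Sable.
Mateo and Sable together hold 15% + 65% = 80% of Lumen, so Mateo controls Lumen.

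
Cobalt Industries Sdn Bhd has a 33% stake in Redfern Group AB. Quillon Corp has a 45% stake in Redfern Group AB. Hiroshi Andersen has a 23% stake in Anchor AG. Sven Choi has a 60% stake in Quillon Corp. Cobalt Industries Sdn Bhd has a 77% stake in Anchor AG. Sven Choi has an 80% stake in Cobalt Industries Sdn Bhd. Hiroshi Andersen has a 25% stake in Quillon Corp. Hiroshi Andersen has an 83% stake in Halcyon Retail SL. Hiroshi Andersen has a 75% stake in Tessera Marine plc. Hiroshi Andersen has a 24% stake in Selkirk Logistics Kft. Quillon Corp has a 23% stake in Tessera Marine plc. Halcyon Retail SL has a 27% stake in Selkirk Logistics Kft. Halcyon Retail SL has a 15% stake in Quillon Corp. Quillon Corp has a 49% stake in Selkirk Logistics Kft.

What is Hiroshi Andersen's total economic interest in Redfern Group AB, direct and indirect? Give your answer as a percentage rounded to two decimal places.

Hiroshi reaches Redfern along 2 paths.
Via Halcyon → Quillon: 83% × 15% × 45% = 5.6025%.
Via Quillon: 25% × 45% = 11.25%.
Total: 5.6025% + 11.25% = 16.8525%.
Rounded: 16.85%.

16.85%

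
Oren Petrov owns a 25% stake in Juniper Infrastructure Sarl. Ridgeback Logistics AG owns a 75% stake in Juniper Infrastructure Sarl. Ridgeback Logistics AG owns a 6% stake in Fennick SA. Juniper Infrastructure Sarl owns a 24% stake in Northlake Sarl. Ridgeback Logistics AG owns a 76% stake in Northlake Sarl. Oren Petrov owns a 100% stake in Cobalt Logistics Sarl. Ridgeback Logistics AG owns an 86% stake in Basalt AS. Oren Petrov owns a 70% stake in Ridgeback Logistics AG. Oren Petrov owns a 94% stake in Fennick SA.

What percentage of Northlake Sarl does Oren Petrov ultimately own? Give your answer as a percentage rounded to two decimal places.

Oren reaches Northlake along 3 paths.
Via Ridgeback → Juniper: 70% × 75% × 24% = 12.6%.
Via Juniper: 25% × 24% = 6%.
Via Ridgeback: 70% × 76% = 53.2%.
Total: 12.6% + 6% + 53.2% = 71.8%.
Rounded: 71.80%.

71.80%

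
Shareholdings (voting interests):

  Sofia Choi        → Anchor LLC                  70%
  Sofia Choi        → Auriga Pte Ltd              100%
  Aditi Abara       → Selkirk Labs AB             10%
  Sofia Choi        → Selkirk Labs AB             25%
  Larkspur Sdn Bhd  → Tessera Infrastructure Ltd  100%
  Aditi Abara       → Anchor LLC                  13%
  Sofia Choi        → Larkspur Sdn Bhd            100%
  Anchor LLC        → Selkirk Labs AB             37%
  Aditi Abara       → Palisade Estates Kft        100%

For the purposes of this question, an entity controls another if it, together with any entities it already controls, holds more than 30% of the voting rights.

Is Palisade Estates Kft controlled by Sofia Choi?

No

Sofia holds 70% of Anchor, so Sofia controls Anchor.
Sofia holds 100% of Larkspur, so Sofia controls Larkspur.
Anchor and Sofia together hold 37% + 25% = 62% of Selkirk, so Sofia controls Selkirk.
Sofia holds 100% of Auriga, so Sofia controls Auriga.
Larkspur holds 100% of Tessera, so Sofia controls Tessera.
Neither Sofia nor any entity Sofia controls holds any voting interest in Palisade.
So Sofia does not control Palisade.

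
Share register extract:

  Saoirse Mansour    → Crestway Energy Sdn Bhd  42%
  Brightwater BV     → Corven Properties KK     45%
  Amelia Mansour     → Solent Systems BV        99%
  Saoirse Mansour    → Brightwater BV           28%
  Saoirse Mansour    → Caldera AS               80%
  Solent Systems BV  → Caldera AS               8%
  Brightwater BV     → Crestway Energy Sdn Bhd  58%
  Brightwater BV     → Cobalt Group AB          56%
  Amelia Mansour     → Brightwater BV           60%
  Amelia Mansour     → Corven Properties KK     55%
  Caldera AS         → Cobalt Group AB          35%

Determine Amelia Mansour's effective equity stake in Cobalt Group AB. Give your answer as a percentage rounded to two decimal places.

36.37%

Amelia reaches Cobalt along 2 paths.
Via Solent → Caldera: 99% × 8% × 35% = 2.772%.
Via Brightwater: 60% × 56% = 33.6%.
Total: 2.772% + 33.6% = 36.372%.
Rounded: 36.37%.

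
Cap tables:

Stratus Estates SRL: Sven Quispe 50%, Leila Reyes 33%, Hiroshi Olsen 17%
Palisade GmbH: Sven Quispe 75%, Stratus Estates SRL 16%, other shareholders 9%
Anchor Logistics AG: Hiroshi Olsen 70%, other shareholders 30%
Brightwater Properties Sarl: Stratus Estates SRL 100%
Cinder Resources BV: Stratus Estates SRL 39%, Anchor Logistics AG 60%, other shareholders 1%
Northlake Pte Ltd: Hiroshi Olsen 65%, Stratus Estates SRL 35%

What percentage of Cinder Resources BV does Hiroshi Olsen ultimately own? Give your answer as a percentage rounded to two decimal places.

48.63%

Hiroshi reaches Cinder along 2 paths.
Via Stratus: 17% × 39% = 6.63%.
Via Anchor: 70% × 60% = 42%.
Total: 6.63% + 42% = 48.63%.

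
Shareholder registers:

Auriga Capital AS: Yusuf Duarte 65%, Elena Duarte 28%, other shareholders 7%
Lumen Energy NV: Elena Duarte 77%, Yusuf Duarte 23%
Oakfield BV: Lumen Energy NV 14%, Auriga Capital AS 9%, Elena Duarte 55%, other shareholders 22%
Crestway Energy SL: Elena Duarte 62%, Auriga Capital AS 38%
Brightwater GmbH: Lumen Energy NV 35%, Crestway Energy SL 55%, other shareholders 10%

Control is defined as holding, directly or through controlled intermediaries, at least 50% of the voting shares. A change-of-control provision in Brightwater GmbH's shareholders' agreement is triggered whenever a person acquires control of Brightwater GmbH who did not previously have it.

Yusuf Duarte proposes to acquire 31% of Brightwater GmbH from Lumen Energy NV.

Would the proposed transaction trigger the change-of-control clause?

The purchase adds only to Yusuf's holdings (Lumen's stake shrinks), so Yusuf is the only person who could newly come to control Brightwater.
Yusuf holds 65% of Auriga, so Yusuf controls Auriga.
Neither Yusuf nor any entity Yusuf controls holds any voting interest in Brightwater.
So before the transaction, Yusuf does not control Brightwater.
After the purchase, Yusuf holds 31% of Brightwater directly, and Lumen's stake falls to 4%.
After the transaction, Yusuf's side holds 31% of Brightwater, not ≥ 50%, so Yusuf still does not control Brightwater.
No new person acquires control, so the clause is not triggered.

No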